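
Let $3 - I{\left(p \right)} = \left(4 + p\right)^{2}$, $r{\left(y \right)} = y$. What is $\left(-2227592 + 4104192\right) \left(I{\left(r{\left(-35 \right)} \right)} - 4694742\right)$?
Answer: $-8811950620000$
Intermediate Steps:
$I{\left(p \right)} = 3 - \left(4 + p\right)^{2}$
$\left(-2227592 + 4104192\right) \left(I{\left(r{\left(-35 \right)} \right)} - 4694742\right) = \left(-2227592 + 4104192\right) \left(\left(3 - \left(4 - 35\right)^{2}\right) - 4694742\right) = 1876600 \left(\left(3 - \left(-31\right)^{2}\right) - 4694742\right) = 1876600 \left(\left(3 - 961\right) - 4694742\right) = 1876600 \left(-958 - 4694742\right) = 1876600 \left(-4695700\right) = -8811950620000$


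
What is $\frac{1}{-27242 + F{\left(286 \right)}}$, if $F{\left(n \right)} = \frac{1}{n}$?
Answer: $- \frac{286}{7791211} \approx -3.6708 \cdot 10^{-5}$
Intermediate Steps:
$\frac{1}{-27242 + F{\left(286 \right)}} = \frac{1}{-27242 + \frac{1}{286}} = \frac{1}{- \frac{7791211}{286}} = - \frac{286}{7791211}$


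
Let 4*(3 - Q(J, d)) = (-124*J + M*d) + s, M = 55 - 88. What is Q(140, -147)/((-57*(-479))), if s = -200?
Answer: 12721/109212 ≈ 0.11648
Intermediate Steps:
M = -33
Q(J, d) = 53 + 31*J + 33*d/4 (Q(J, d) = 3 - ((-124*J - 33*d) - 200)/4 = 3 - (-200 - 124*J - 33*d)/4 = 3 + (50 + 31*J + 33*d/4) = 53 + 31*J + 33*d/4)
Q(140, -147)/((-57*(-479))) = (53 + 31*140 + (33/4)*(-147))/((-57*(-479))) = (53 + 4340 - 4851/4)/27303 = (12721/4)*(1/27303) = 12721/109212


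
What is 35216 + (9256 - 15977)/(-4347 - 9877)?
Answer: 500919105/14224 ≈ 35217.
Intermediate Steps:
35216 + (9256 - 15977)/(-4347 - 9877) = 35216 - 6721/(-14224) = 35216 - 6721*(-1/14224) = 35216 + 6721/14224 = 500919105/14224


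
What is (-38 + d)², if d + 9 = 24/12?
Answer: 2025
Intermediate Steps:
d = -7 (d = -9 + 24/12 = -9 + 24*(1/12) = -9 + 2 = -7)
(-38 + d)² = (-38 - 7)² = (-45)² = 2025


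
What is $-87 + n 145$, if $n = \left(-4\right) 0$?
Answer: $-87$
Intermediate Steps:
$n = 0$
$-87 + n 145 = -87 + 0 \cdot 145 = -87 + 0 = -87$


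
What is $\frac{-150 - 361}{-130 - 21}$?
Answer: $\frac{511}{151} \approx 3.3841$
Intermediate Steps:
$\frac{-150 - 361}{-130 - 21} = - \frac{511}{-130 - 21} = - \frac{511}{-151} = \left(-511\right) \left(- \frac{1}{151}\right) = \frac{511}{151}$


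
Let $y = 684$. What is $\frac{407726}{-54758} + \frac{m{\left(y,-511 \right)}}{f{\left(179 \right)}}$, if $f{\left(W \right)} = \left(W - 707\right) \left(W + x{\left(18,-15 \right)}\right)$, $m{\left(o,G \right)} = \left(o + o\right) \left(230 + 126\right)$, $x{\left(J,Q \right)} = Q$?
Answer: $- \frac{29343463}{2245078} \approx -13.07$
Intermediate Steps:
$m{\left(o,G \right)} = 712 o$ ($m{\left(o,G \right)} = 2 o 356 = 712 o$)
$f{\left(W \right)} = \left(-707 + W\right) \left(-15 + W\right)$ ($f{\left(W \right)} = \left(W - 707\right) \left(W - 15\right) = \left(-707 + W\right) \left(-15 + W\right)$)
$\frac{407726}{-54758} + \frac{m{\left(y,-511 \right)}}{f{\left(179 \right)}} = \frac{407726}{-54758} + \frac{712 \cdot 684}{10605 + 179^{2} - 129238} = 407726 \left(- \frac{1}{54758}\right) + \frac{487008}{10605 + 32041 - 129238} = - \frac{18533}{2489} + \frac{487008}{-86592} = - \frac{18533}{2489} + 487008 \left(- \frac{1}{86592}\right) = - \frac{18533}{2489} - \frac{5073}{902} = - \frac{29343463}{2245078}$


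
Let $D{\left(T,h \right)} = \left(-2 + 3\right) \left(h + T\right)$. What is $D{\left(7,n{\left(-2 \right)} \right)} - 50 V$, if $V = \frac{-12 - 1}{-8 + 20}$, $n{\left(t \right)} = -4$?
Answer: $\frac{343}{6} \approx 57.167$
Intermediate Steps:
$V = - \frac{13}{12} \approx -1.0833$
$D{\left(T,h \right)} = T + h$ ($D{\left(T,h \right)} = 1 \left(T + h\right) = T + h$)
$D{\left(7,n{\left(-2 \right)} \right)} - 50 V = \left(7 - 4\right) - - \frac{325}{6} = 3 + \frac{325}{6} = \frac{343}{6}$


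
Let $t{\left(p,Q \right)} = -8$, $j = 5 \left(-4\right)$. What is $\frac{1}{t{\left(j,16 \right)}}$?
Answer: $- \frac{1}{8} \approx -0.125$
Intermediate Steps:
$j = -20$
$\frac{1}{t{\left(j,16 \right)}} = \frac{1}{-8} = - \frac{1}{8}$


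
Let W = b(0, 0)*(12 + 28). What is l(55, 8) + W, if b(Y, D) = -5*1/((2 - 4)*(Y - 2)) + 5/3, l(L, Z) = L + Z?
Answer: 239/3 ≈ 79.667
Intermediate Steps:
b(Y, D) = 5/3 - 5/(4 - 2*Y) (b(Y, D) = -5*(-1/(2*(-2 + Y))) + 5*(1/3) = -5/(4 - 2*Y) + 5/3 = 5/3 - 5/(4 - 2*Y))
W = 50/3 (W = (5*(-1 + 2*0)/(6*(-2 + 0)))*(12 + 28) = ((5/6)*(-1 + 0)/(-2))*40 = ((5/6)*(-1/2)*(-1))*40 = (5/12)*40 = 50/3 ≈ 16.667)
l(55, 8) + W = (55 + 8) + 50/3 = 63 + 50/3 = 239/3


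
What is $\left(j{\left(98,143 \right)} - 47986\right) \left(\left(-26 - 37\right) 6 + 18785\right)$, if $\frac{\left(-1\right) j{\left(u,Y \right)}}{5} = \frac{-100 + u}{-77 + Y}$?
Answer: $- \frac{29148091931}{33} \approx -8.8328 \cdot 10^{8}$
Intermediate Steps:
$j{\left(u,Y \right)} = - \frac{5 \left(-100 + u\right)}{-77 + Y}$ ($j{\left(u,Y \right)} = - 5 \frac{-100 + u}{-77 + Y} = - \frac{5 \left(-100 + u\right)}{-77 + Y}$)
$\left(j{\left(98,143 \right)} - 47986\right) \left(\left(-26 - 37\right) 6 + 18785\right) = \left(\frac{5 \left(100 - 98\right)}{-77 + 143} - 47986\right) \left(\left(-26 - 37\right) 6 + 18785\right) = \left(\frac{5 \left(100 - 98\right)}{66} - 47986\right) \left(\left(-63\right) 6 + 18785\right) = \left(5 \cdot \frac{1}{66} \cdot 2 - 47986\right) \left(-378 + 18785\right) = \left(\frac{5}{33} - 47986\right) 18407 = \left(- \frac{1583533}{33}\right) 18407 = - \frac{29148091931}{33}$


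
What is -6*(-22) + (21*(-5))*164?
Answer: -17088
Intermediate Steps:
-6*(-22) + (21*(-5))*164 = 132 - 105*164 = 132 - 17220 = -17088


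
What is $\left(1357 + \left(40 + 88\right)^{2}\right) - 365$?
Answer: $17376$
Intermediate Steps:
$\left(1357 + \left(40 + 88\right)^{2}\right) - 365 = \left(1357 + 128^{2}\right) - 365 = \left(1357 + 16384\right) - 365 = 17741 - 365 = 17376$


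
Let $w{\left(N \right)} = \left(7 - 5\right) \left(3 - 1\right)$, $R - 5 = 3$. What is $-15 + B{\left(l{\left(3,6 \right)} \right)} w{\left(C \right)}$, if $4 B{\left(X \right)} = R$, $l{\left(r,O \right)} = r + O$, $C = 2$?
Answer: $-7$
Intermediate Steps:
$R = 8$ ($R = 5 + 3 = 8$)
$l{\left(r,O \right)} = O + r$
$B{\left(X \right)} = 2$ ($B{\left(X \right)} = \frac{1}{4} \cdot 8 = 2$)
$w{\left(N \right)} = 4$ ($w{\left(N \right)} = 2 \cdot 2 = 4$)
$-15 + B{\left(l{\left(3,6 \right)} \right)} w{\left(C \right)} = -15 + 2 \cdot 4 = -15 + 8 = -7$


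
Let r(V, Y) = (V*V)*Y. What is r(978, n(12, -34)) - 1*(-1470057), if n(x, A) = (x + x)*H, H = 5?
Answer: 116248137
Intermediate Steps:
n(x, A) = 10*x (n(x, A) = (x + x)*5 = (2*x)*5 = 10*x)
r(V, Y) = Y*V**2 (r(V, Y) = V**2*Y = Y*V**2)
r(978, n(12, -34)) - 1*(-1470057) = (10*12)*978**2 - 1*(-1470057) = 120*956484 + 1470057 = 114778080 + 1470057 = 116248137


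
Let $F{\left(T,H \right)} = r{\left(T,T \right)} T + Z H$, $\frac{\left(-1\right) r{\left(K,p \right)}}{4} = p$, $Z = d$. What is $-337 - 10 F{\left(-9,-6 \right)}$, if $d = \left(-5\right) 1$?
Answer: $2603$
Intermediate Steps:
$d = -5$
$Z = -5$
$r{\left(K,p \right)} = - 4 p$
$F{\left(T,H \right)} = - 5 H - 4 T^{2}$ ($F{\left(T,H \right)} = - 4 T T - 5 H = - 4 T^{2} - 5 H = - 5 H - 4 T^{2}$)
$-337 - 10 F{\left(-9,-6 \right)} = -337 - 10 \left(\left(-5\right) \left(-6\right) - 4 \left(-9\right)^{2}\right) = -337 - 10 \left(30 - 324\right) = -337 - -2940 = -337 + 2940 = 2603$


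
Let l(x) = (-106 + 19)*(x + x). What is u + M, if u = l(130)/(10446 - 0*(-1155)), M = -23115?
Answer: -40246985/1741 ≈ -23117.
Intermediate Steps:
l(x) = -174*x
u = -3770/1741 (u = (-174*130)/(10446 - 0*(-1155)) = -22620/(10446 - 1*0) = -22620/(10446 + 0) = -22620/10446 = -22620*1/10446 = -3770/1741 ≈ -2.1654)
u + M = -3770/1741 - 23115 = -40246985/1741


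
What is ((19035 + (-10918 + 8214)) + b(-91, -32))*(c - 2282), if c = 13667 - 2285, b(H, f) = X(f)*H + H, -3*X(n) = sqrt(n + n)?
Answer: 147784000 + 6624800*I/3 ≈ 1.4778e+8 + 2.2083e+6*I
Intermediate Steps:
X(n) = -sqrt(2)*sqrt(n)/3 (X(n) = -sqrt(n + n)/3 = -sqrt(2)*sqrt(n)/3)
b(H, f) = H - H*sqrt(2)*sqrt(f)/3 (b(H, f) = (-sqrt(2)*sqrt(f)/3)*H + H = -H*sqrt(2)*sqrt(f)/3 + H = H - H*sqrt(2)*sqrt(f)/3)
c = 11382
((19035 + (-10918 + 8214)) + b(-91, -32))*(c - 2282) = ((19035 + (-10918 + 8214)) + (1/3)*(-91)*(3 - sqrt(2)*sqrt(-32)))*(11382 - 2282) = ((19035 - 2704) + (1/3)*(-91)*(3 - sqrt(2)*4*I*sqrt(2)))*9100 = (16331 + (1/3)*(-91)*(3 - 8*I))*9100 = (16331 + (-91 + 728*I/3))*9100 = (16240 + 728*I/3)*9100 = 147784000 + 6624800*I/3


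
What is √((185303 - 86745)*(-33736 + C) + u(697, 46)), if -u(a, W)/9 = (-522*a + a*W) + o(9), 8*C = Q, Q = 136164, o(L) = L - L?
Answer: 11*I*√13590581 ≈ 40552.0*I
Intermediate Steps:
o(L) = 0
C = 34041/2 (C = (⅛)*136164 = 34041/2 ≈ 17021.)
u(a, W) = 4698*a - 9*W*a (u(a, W) = -9*((-522*a + a*W) + 0) = -9*((-522*a + W*a) + 0) = -9*(-522*a + W*a) = 4698*a - 9*W*a)
√((185303 - 86745)*(-33736 + C) + u(697, 46)) = √((185303 - 86745)*(-33736 + 34041/2) + 9*697*(522 - 1*46)) = √(98558*(-33431/2) + 9*697*(522 - 46)) = √(-1647446249 + 9*697*476) = √(-1647446249 + 2985948) = √(-1644460301) = 11*I*√13590581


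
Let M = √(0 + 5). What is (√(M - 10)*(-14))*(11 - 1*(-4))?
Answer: -210*I*√(10 - √5) ≈ -585.14*I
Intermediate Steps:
M = √5 ≈ 2.2361
(√(M - 10)*(-14))*(11 - 1*(-4)) = (√(√5 - 10)*(-14))*(11 - 1*(-4)) = (√(-10 + √5)*(-14))*(11 + 4) = -14*√(-10 + √5)*15 = -210*√(-10 + √5)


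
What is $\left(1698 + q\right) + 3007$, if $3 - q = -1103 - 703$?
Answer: $6514$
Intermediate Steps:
$q = 1809$ ($q = 3 - \left(-1103 - 703\right) = 3 - -1806 = 3 + 1806 = 1809$)
$\left(1698 + q\right) + 3007 = \left(1698 + 1809\right) + 3007 = 3507 + 3007 = 6514$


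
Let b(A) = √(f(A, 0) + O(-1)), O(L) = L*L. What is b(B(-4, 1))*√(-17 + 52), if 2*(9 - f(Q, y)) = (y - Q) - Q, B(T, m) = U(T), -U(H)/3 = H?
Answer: √770 ≈ 27.749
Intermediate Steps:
O(L) = L²
U(H) = -3*H
B(T, m) = -3*T
f(Q, y) = 9 + Q - y/2 (f(Q, y) = 9 - ((y - Q) - Q)/2 = 9 - (y - 2*Q)/2 = 9 + (Q - y/2) = 9 + Q - y/2)
b(A) = √(10 + A) (b(A) = √((9 + A - ½*0) + (-1)²) = √((9 + A + 0) + 1) = √((9 + A) + 1) = √(10 + A))
b(B(-4, 1))*√(-17 + 52) = √(10 - 3*(-4))*√(-17 + 52) = √(10 + 12)*√35 = √22*√35 = √770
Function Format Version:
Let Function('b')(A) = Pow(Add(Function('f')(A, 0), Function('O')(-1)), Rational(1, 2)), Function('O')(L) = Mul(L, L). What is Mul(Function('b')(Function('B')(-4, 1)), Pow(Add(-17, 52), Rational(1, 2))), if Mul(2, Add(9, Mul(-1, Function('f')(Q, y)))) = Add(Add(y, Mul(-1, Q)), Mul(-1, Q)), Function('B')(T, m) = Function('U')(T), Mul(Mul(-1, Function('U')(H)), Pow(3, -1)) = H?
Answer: Pow(770, Rational(1, 2)) ≈ 27.749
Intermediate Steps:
Function('O')(L) = Pow(L, 2)
Function('U')(H) = Mul(-3, H)
Function('B')(T, m) = Mul(-3, T)
Function('f')(Q, y) = Add(9, Q, Mul(Rational(-1, 2), y)) (Function('f')(Q, y) = Add(9, Mul(Rational(-1, 2), Add(Add(y, Mul(-1, Q)), Mul(-1, Q)))) = Add(9, Mul(Rational(-1, 2), Add(y, Mul(-2, Q)))) = Add(9, Add(Q, Mul(Rational(-1, 2), y))) = Add(9, Q, Mul(Rational(-1, 2), y)))
Function('b')(A) = Pow(Add(10, A), Rational(1, 2)) (Function('b')(A) = Pow(Add(Add(9, A, Mul(Rational(-1, 2), 0)), Pow(-1, 2)), Rational(1, 2)) = Pow(Add(Add(9, A, 0), 1), Rational(1, 2)) = Pow(Add(Add(9, A), 1), Rational(1, 2)) = Pow(Add(10, A), Rational(1, 2)))
Mul(Function('b')(Function('B')(-4, 1)), Pow(Add(-17, 52), Rational(1, 2))) = Mul(Pow(Add(10, Mul(-3, -4)), Rational(1, 2)), Pow(Add(-17, 52), Rational(1, 2))) = Mul(Pow(Add(10, 12), Rational(1, 2)), Pow(35, Rational(1, 2))) = Mul(Pow(22, Rational(1, 2)), Pow(35, Rational(1, 2))) = Pow(770, Rational(1, 2))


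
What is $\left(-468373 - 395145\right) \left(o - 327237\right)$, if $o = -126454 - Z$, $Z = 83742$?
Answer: $464083069294$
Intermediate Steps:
$o = -210196$ ($o = -126454 - 83742 = -210196$)
$\left(-468373 - 395145\right) \left(o - 327237\right) = \left(-468373 - 395145\right) \left(-210196 - 327237\right) = \left(-863518\right) \left(-537433\right) = 464083069294$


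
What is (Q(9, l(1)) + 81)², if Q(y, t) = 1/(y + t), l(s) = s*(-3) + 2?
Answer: 421201/64 ≈ 6581.3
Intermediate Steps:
l(s) = 2 - 3*s (l(s) = -3*s + 2 = 2 - 3*s)
Q(y, t) = 1/(t + y)
(Q(9, l(1)) + 81)² = (1/((2 - 3*1) + 9) + 81)² = (1/((2 - 3) + 9) + 81)² = (1/(-1 + 9) + 81)² = (1/8 + 81)² = (⅛ + 81)² = (649/8)² = 421201/64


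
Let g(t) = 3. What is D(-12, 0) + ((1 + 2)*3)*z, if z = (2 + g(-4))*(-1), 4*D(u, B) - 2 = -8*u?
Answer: -41/2 ≈ -20.500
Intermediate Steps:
D(u, B) = 1/2 - 2*u (D(u, B) = 1/2 + (-8*u)/4 = 1/2 - 2*u)
z = -5 (z = (2 + 3)*(-1) = 5*(-1) = -5)
D(-12, 0) + ((1 + 2)*3)*z = (1/2 - 2*(-12)) + ((1 + 2)*3)*(-5) = (1/2 + 24) + (3*3)*(-5) = 49/2 + 9*(-5) = 49/2 - 45 = -41/2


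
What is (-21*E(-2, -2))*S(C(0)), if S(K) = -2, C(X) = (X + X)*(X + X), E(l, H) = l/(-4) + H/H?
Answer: 63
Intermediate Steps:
E(l, H) = 1 - l/4 (E(l, H) = l*(-¼) + 1 = -l/4 + 1 = 1 - l/4)
C(X) = 4*X² (C(X) = (2*X)*(2*X) = 4*X²)
(-21*E(-2, -2))*S(C(0)) = -21*(1 - ¼*(-2))*(-2) = -21*(1 + ½)*(-2) = -21*3/2*(-2) = -63/2*(-2) = 63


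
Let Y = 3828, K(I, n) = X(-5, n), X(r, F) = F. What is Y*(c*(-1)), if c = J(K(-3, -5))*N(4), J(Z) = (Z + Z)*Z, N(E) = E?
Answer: -765600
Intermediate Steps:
K(I, n) = n
J(Z) = 2*Z**2 (J(Z) = (2*Z)*Z = 2*Z**2)
c = 200 (c = (2*(-5)**2)*4 = (2*25)*4 = 50*4 = 200)
Y*(c*(-1)) = 3828*(200*(-1)) = 3828*(-200) = -765600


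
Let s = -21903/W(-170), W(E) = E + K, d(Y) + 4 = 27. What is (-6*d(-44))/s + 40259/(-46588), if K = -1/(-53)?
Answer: -4983580037/2575338052 ≈ -1.9351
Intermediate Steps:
K = 1/53 (K = -1*(-1/53) = 1/53 ≈ 0.018868)
d(Y) = 23 (d(Y) = -4 + 27 = 23)
W(E) = 1/53 + E (W(E) = E + 1/53 = 1/53 + E)
s = 55279/429 (s = -21903/(1/53 - 170) = -21903/(-9009/53) = -21903*(-53/9009) = 55279/429 ≈ 128.86)
(-6*d(-44))/s + 40259/(-46588) = (-6*23)/(55279/429) + 40259/(-46588) = -138*429/55279 + 40259*(-1/46588) = -59202/55279 - 40259/46588 = -4983580037/2575338052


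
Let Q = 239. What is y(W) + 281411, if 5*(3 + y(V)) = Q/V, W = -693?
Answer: 975078481/3465 ≈ 2.8141e+5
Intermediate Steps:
y(V) = -3 + 239/(5*V) (y(V) = -3 + (239/V)/5 = -3 + 239/(5*V))
y(W) + 281411 = (-3 + (239/5)/(-693)) + 281411 = (-3 + (239/5)*(-1/693)) + 281411 = (-3 - 239/3465) + 281411 = -10634/3465 + 281411 = 975078481/3465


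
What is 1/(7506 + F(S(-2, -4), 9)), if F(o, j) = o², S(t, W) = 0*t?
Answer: 1/7506 ≈ 0.00013323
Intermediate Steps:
S(t, W) = 0
1/(7506 + F(S(-2, -4), 9)) = 1/(7506 + 0²) = 1/(7506 + 0) = 1/7506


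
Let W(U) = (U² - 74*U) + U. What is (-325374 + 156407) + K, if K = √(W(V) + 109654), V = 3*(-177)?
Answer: -168967 + √430378 ≈ -1.6831e+5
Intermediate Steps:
V = -531
W(U) = U² - 73*U
K = √430378 (K = √(-531*(-73 - 531) + 109654) = √(-531*(-604) + 109654) = √(320724 + 109654) = √430378 ≈ 656.03)
(-325374 + 156407) + K = (-325374 + 156407) + √430378 = -168967 + √430378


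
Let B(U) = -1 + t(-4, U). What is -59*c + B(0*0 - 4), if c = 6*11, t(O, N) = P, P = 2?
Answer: -3893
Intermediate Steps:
t(O, N) = 2
c = 66
B(U) = 1 (B(U) = -1 + 2 = 1)
-59*c + B(0*0 - 4) = -59*66 + 1 = -3894 + 1 = -3893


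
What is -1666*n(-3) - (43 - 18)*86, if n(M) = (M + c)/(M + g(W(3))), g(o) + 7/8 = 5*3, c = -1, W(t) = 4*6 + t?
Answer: -138038/89 ≈ -1551.0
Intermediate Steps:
W(t) = 24 + t
g(o) = 113/8 (g(o) = -7/8 + 5*3 = -7/8 + 15 = 113/8)
n(M) = (-1 + M)/(113/8 + M) (n(M) = (M - 1)/(M + 113/8) = (-1 + M)/(113/8 + M))
-1666*n(-3) - (43 - 18)*86 = -13328*(-1 - 3)/(113 + 8*(-3)) - (43 - 18)*86 = -13328*(-4)/(113 - 24) - 25*86 = -13328*(-4)/89 - 1*2150 = -13328*(-4)/89 - 2150 = -1666*(-32/89) - 2150 = 53312/89 - 2150 = -138038/89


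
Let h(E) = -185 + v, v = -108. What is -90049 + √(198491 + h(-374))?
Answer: -90049 + 33*√182 ≈ -89604.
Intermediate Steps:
h(E) = -293 (h(E) = -185 - 108 = -293)
-90049 + √(198491 + h(-374)) = -90049 + √(198491 - 293) = -90049 + √198198 = -90049 + 33*√182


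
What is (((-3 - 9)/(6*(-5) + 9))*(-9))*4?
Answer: -144/7 ≈ -20.571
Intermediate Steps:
(((-3 - 9)/(6*(-5) + 9))*(-9))*4 = (-12/(-30 + 9)*(-9))*4 = (-12/(-21)*(-9))*4 = (-12*(-1/21)*(-9))*4 = ((4/7)*(-9))*4 = -36/7*4 = -144/7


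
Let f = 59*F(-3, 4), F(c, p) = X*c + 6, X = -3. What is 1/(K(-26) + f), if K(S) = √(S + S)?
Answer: 885/783277 - 2*I*√13/783277 ≈ 0.0011299 - 9.2063e-6*I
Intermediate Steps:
F(c, p) = 6 - 3*c (F(c, p) = -3*c + 6 = 6 - 3*c)
K(S) = √2*√S (K(S) = √(2*S) = √2*√S)
f = 885 (f = 59*(6 - 3*(-3)) = 59*(6 + 9) = 59*15 = 885)
1/(K(-26) + f) = 1/(√2*√(-26) + 885) = 1/(√2*(I*√26) + 885) = 1/(2*I*√13 + 885) = 1/(885 + 2*I*√13)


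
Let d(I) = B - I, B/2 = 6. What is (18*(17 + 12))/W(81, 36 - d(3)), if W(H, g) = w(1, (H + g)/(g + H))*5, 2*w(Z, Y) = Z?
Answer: 1044/5 ≈ 208.80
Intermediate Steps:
B = 12 (B = 2*6 = 12)
w(Z, Y) = Z/2
d(I) = 12 - I
W(H, g) = 5/2 (W(H, g) = ((½)*1)*5 = (½)*5 = 5/2)
(18*(17 + 12))/W(81, 36 - d(3)) = (18*(17 + 12))/(5/2) = (18*29)*(⅖) = 522*(⅖) = 1044/5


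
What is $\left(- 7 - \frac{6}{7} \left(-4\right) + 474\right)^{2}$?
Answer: $202500$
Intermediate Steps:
$\left(- 7 - \frac{6}{7} \left(-4\right) + 474\right)^{2} = \left(- 7 \left(-6\right) \frac{1}{7} \left(-4\right) + 474\right)^{2} = \left(- 7 \left(\left(- \frac{6}{7}\right) \left(-4\right)\right) + 474\right)^{2} = \left(\left(-7\right) \frac{24}{7} + 474\right)^{2} = \left(-24 + 474\right)^{2} = 450^{2} = 202500$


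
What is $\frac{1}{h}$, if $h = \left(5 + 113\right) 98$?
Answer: $\frac{1}{11564} \approx 8.6475 \cdot 10^{-5}$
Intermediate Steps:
$h = 11564$ ($h = 118 \cdot 98 = 11564$)
$\frac{1}{h} = \frac{1}{11564}$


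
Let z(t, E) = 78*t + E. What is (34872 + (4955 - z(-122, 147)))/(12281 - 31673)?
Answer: -12299/4848 ≈ -2.5369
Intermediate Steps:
z(t, E) = E + 78*t
(34872 + (4955 - z(-122, 147)))/(12281 - 31673) = (34872 + (4955 - (147 + 78*(-122))))/(12281 - 31673) = (34872 + (4955 - (147 - 9516)))/(-19392) = (34872 + (4955 - 1*(-9369)))*(-1/19392) = (34872 + (4955 + 9369))*(-1/19392) = (34872 + 14324)*(-1/19392) = 49196*(-1/19392) = -12299/4848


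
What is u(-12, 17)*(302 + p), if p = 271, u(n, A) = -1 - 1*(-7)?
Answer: 3438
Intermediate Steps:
u(n, A) = 6 (u(n, A) = -1 + 7 = 6)
u(-12, 17)*(302 + p) = 6*(302 + 271) = 6*573 = 3438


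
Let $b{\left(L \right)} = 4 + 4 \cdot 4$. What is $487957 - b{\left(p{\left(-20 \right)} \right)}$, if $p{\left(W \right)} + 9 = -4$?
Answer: $487937$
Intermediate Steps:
$p{\left(W \right)} = -13$ ($p{\left(W \right)} = -9 - 4 = -13$)
$b{\left(L \right)} = 20$ ($b{\left(L \right)} = 4 + 16 = 20$)
$487957 - b{\left(p{\left(-20 \right)} \right)} = 487957 - 20 = 487937$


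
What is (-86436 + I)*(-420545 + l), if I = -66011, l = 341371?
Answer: 12069838778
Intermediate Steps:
(-86436 + I)*(-420545 + l) = (-86436 - 66011)*(-420545 + 341371) = -152447*(-79174) = 12069838778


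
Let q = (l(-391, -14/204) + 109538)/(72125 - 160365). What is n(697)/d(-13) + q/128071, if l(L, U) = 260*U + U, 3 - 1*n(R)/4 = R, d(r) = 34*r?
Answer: 31371486063161/4995035387680 ≈ 6.2805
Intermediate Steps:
n(R) = 12 - 4*R
l(L, U) = 261*U
q = -3723683/3000160 (q = (261*(-14/204) + 109538)/(72125 - 160365) = (261*(-14*1/204) + 109538)/(-88240) = (261*(-7/102) + 109538)*(-1/88240) = (-609/34 + 109538)*(-1/88240) = (3723683/34)*(-1/88240) = -3723683/3000160 ≈ -1.2412)
n(697)/d(-13) + q/128071 = (12 - 4*697)/((34*(-13))) - 3723683/3000160/128071 = (12 - 2788)/(-442) - 3723683/3000160*1/128071 = -2776*(-1/442) - 3723683/384233491360 = 1388/221 - 3723683/384233491360 = 31371486063161/4995035387680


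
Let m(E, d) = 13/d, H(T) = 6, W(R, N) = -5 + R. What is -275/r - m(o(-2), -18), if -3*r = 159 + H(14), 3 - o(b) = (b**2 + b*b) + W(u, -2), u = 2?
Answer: 103/18 ≈ 5.7222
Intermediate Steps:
o(b) = 6 - 2*b**2 (o(b) = 3 - ((b**2 + b*b) + (-5 + 2)) = 3 - ((b**2 + b**2) - 3) = 3 - (2*b**2 - 3) = 3 - (-3 + 2*b**2) = 3 + (3 - 2*b**2) = 6 - 2*b**2)
r = -55 (r = -(159 + 6)/3 = -1/3*165 = -55)
-275/r - m(o(-2), -18) = -275/(-55) - 13/(-18) = -275*(-1/55) - 13*(-1)/18 = 5 - 1*(-13/18) = 5 + 13/18 = 103/18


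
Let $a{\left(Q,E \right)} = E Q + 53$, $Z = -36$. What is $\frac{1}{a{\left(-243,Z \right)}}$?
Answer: $\frac{1}{8801} \approx 0.00011362$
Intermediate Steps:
$a{\left(Q,E \right)} = 53 + E Q$
$\frac{1}{a{\left(-243,Z \right)}} = \frac{1}{53 - -8748} = \frac{1}{53 + 8748} = \frac{1}{8801}$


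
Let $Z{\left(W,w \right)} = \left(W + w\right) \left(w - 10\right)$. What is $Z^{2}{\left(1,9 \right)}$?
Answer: $100$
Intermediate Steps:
$Z{\left(W,w \right)} = \left(-10 + w\right) \left(W + w\right)$ ($Z{\left(W,w \right)} = \left(W + w\right) \left(-10 + w\right) = \left(-10 + w\right) \left(W + w\right)$)
$Z^{2}{\left(1,9 \right)} = \left(9^{2} - 10 - 90 + 1 \cdot 9\right)^{2} = \left(81 - 10 - 90 + 9\right)^{2} = \left(-10\right)^{2} = 100$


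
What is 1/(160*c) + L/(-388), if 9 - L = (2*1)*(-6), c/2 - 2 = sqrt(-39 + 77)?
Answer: -28657/527680 + sqrt(38)/10880 ≈ -0.053741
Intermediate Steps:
c = 4 + 2*sqrt(38) (c = 4 + 2*sqrt(-39 + 77) = 4 + 2*sqrt(38) ≈ 16.329)
L = 21 (L = 9 - 2*1*(-6) = 9 - 2*(-6) = 9 - 1*(-12) = 9 + 12 = 21)
1/(160*c) + L/(-388) = 1/(160*(4 + 2*sqrt(38))) + 21/(-388) = 1/(160*(4 + 2*sqrt(38))) + 21*(-1/388) = 1/(160*(4 + 2*sqrt(38))) - 21/388 = -21/388 + 1/(160*(4 + 2*sqrt(38)))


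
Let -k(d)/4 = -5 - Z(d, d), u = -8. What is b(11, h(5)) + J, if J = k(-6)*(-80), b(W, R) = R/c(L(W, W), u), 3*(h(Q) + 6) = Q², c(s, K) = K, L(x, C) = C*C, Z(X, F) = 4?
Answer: -69127/24 ≈ -2880.3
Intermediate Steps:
L(x, C) = C²
k(d) = 36 (k(d) = -4*(-5 - 1*4) = -4*(-5 - 4) = -4*(-9) = 36)
h(Q) = -6 + Q²/3
b(W, R) = -R/8 (b(W, R) = R/(-8) = R*(-⅛) = -R/8)
J = -2880 (J = 36*(-80) = -2880)
b(11, h(5)) + J = -(-6 + (⅓)*5²)/8 - 2880 = -(-6 + (⅓)*25)/8 - 2880 = -(-6 + 25/3)/8 - 2880 = -⅛*7/3 - 2880 = -7/24 - 2880 = -69127/24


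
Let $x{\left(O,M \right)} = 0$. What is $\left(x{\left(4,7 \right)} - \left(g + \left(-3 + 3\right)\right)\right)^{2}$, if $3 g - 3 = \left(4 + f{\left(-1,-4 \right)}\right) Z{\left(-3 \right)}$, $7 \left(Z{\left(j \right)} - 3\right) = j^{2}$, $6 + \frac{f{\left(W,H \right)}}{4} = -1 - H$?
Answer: $\frac{5329}{49} \approx 108.76$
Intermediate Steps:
$f{\left(W,H \right)} = -28 - 4 H$ ($f{\left(W,H \right)} = -24 + 4 \left(-1 - H\right) = -24 - \left(4 + 4 H\right) = -28 - 4 H$)
$Z{\left(j \right)} = 3 + \frac{j^{2}}{7}$
$g = - \frac{73}{7}$ ($g = 1 + \frac{\left(4 - 12\right) \left(3 + \frac{\left(-3\right)^{2}}{7}\right)}{3} = 1 + \frac{\left(4 + \left(-28 + 16\right)\right) \left(3 + \frac{1}{7} \cdot 9\right)}{3} = 1 + \frac{\left(4 - 12\right) \left(3 + \frac{9}{7}\right)}{3} = 1 + \frac{\left(-8\right) \frac{30}{7}}{3} = 1 + \frac{1}{3} \left(- \frac{240}{7}\right) = 1 - \frac{80}{7} = - \frac{73}{7} \approx -10.429$)
$\left(x{\left(4,7 \right)} - \left(g + \left(-3 + 3\right)\right)\right)^{2} = \left(0 - \left(- \frac{73}{7} + \left(-3 + 3\right)\right)\right)^{2} = \left(0 - \left(- \frac{73}{7} + 0\right)\right)^{2} = \left(0 - - \frac{73}{7}\right)^{2} = \left(0 + \frac{73}{7}\right)^{2} = \left(\frac{73}{7}\right)^{2} = \frac{5329}{49}$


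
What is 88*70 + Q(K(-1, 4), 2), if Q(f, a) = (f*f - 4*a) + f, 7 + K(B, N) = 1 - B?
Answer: 6172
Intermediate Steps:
K(B, N) = -6 - B (K(B, N) = -7 + (1 - B) = -6 - B)
Q(f, a) = f + f**2 - 4*a (Q(f, a) = (f**2 - 4*a) + f = f + f**2 - 4*a)
88*70 + Q(K(-1, 4), 2) = 88*70 + ((-6 - 1*(-1)) + (-6 - 1*(-1))**2 - 4*2) = 6160 + ((-6 + 1) + (-6 + 1)**2 - 8) = 6160 + (-5 + (-5)**2 - 8) = 6160 + (-5 + 25 - 8) = 6160 + 12 = 6172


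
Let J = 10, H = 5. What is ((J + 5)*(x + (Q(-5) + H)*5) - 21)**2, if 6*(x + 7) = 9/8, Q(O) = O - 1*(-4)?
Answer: 8003241/256 ≈ 31263.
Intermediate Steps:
Q(O) = 4 + O (Q(O) = O + 4 = 4 + O)
x = -109/16 (x = -7 + (9/8)/6 = -7 + (9*(1/8))/6 = -7 + (1/6)*(9/8) = -7 + 3/16 = -109/16 ≈ -6.8125)
((J + 5)*(x + (Q(-5) + H)*5) - 21)**2 = ((10 + 5)*(-109/16 + ((4 - 5) + 5)*5) - 21)**2 = (15*(-109/16 + (-1 + 5)*5) - 21)**2 = (15*(-109/16 + 4*5) - 21)**2 = (15*(-109/16 + 20) - 21)**2 = (15*(211/16) - 21)**2 = (3165/16 - 21)**2 = (2829/16)**2 = 8003241/256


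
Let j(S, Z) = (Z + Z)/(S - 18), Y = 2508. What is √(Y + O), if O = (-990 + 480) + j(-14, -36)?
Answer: 3*√889/2 ≈ 44.724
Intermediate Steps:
j(S, Z) = 2*Z/(-18 + S) (j(S, Z) = (2*Z)/(-18 + S) = 2*Z/(-18 + S))
O = -2031/4 (O = (-990 + 480) + 2*(-36)/(-18 - 14) = -510 + 2*(-36)/(-32) = -510 + 2*(-36)*(-1/32) = -510 + 9/4 = -2031/4 ≈ -507.75)
√(Y + O) = √(2508 - 2031/4) = √(8001/4) = 3*√889/2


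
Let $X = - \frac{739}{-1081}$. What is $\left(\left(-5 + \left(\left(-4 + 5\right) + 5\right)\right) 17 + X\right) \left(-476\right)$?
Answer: $- \frac{9099216}{1081} \approx -8417.4$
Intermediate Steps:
$X = \frac{739}{1081}$ ($X = \left(-739\right) \left(- \frac{1}{1081}\right) = \frac{739}{1081} \approx 0.68363$)
$\left(\left(-5 + \left(\left(-4 + 5\right) + 5\right)\right) 17 + X\right) \left(-476\right) = \left(\left(-5 + \left(\left(-4 + 5\right) + 5\right)\right) 17 + \frac{739}{1081}\right) \left(-476\right) = \left(\left(-5 + \left(1 + 5\right)\right) 17 + \frac{739}{1081}\right) \left(-476\right) = \left(\left(-5 + 6\right) 17 + \frac{739}{1081}\right) \left(-476\right) = \left(1 \cdot 17 + \frac{739}{1081}\right) \left(-476\right) = \left(17 + \frac{739}{1081}\right) \left(-476\right) = \frac{19116}{1081} \left(-476\right) = - \frac{9099216}{1081}$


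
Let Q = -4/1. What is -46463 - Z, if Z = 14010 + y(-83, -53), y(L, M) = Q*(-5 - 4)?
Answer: -60509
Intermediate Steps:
Q = -4 (Q = -4*1 = -4)
y(L, M) = 36 (y(L, M) = -4*(-5 - 4) = -4*(-9) = 36)
Z = 14046 (Z = 14010 + 36 = 14046)
-46463 - Z = -46463 - 1*14046 = -46463 - 14046 = -60509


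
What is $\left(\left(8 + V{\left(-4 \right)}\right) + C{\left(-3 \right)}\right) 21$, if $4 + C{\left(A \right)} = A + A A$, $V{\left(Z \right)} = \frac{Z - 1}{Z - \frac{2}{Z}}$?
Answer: $240$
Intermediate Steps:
$V{\left(Z \right)} = \frac{-1 + Z}{Z - \frac{2}{Z}}$
$C{\left(A \right)} = -4 + A + A^{2}$ ($C{\left(A \right)} = -4 + \left(A + A A\right) = -4 + \left(A + A^{2}\right) = -4 + A + A^{2}$)
$\left(\left(8 + V{\left(-4 \right)}\right) + C{\left(-3 \right)}\right) 21 = \left(\left(8 - \frac{4 \left(-1 - 4\right)}{-2 + \left(-4\right)^{2}}\right) - \left(7 - 9\right)\right) 21 = \left(\left(8 - 4 \frac{1}{-2 + 16} \left(-5\right)\right) - -2\right) 21 = \left(\left(8 - 4 \cdot \frac{1}{14} \left(-5\right)\right) + 2\right) 21 = \left(\left(8 - \frac{2}{7} \left(-5\right)\right) + 2\right) 21 = \left(\left(8 + \frac{10}{7}\right) + 2\right) 21 = \left(\frac{66}{7} + 2\right) 21 = \frac{80}{7} \cdot 21 = 240$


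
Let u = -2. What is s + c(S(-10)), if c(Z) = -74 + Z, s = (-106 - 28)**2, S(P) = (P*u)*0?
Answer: 17882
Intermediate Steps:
S(P) = 0 (S(P) = (P*(-2))*0 = -2*P*0 = 0)
s = 17956 (s = (-134)**2 = 17956)
s + c(S(-10)) = 17956 + (-74 + 0) = 17956 - 74 = 17882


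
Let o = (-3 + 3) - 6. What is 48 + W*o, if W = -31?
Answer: 234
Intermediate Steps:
o = -6 (o = 0 - 6 = -6)
48 + W*o = 48 - 31*(-6) = 48 + 186 = 234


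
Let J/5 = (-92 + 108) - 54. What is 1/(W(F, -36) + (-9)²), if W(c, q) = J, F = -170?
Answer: -1/109 ≈ -0.0091743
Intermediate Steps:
J = -190 (J = 5*((-92 + 108) - 54) = 5*(16 - 54) = 5*(-38) = -190)
W(c, q) = -190
1/(W(F, -36) + (-9)²) = 1/(-190 + (-9)²) = 1/(-190 + 81) = 1/(-109) = -1/109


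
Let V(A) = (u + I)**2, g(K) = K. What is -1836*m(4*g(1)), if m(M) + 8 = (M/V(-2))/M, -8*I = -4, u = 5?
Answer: 1769904/121 ≈ 14627.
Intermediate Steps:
I = 1/2 (I = -1/8*(-4) = 1/2 ≈ 0.50000)
V(A) = 121/4 (V(A) = (5 + 1/2)**2 = (11/2)**2 = 121/4)
m(M) = -964/121 (m(M) = -8 + (M/(121/4))/M = -8 + (M*(4/121))/M = -8 + (4*M/121)/M = -8 + 4/121 = -964/121)
-1836*m(4*g(1)) = -1836*(-964/121) = 1769904/121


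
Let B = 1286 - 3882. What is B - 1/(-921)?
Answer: -2390915/921 ≈ -2596.0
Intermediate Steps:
B = -2596
B - 1/(-921) = -2596 - 1/(-921) = -2596 - 1*(-1/921) = -2596 + 1/921 = -2390915/921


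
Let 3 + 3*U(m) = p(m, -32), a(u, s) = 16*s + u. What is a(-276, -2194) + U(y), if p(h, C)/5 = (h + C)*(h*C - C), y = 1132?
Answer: -66387381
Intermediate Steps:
a(u, s) = u + 16*s
p(h, C) = 5*(C + h)*(-C + C*h) (p(h, C) = 5*((h + C)*(h*C - C)) = 5*((C + h)*(C*h - C)) = 5*((C + h)*(-C + C*h)) = 5*(C + h)*(-C + C*h))
U(m) = -5123/3 + 1760*m - 160*m**2/3 (U(m) = -1 + (5*(-32)*(m**2 - 1*(-32) - m - 32*m))/3 = -1 + (5*(-32)*(m**2 + 32 - m - 32*m))/3 = -1 + (5*(-32)*(32 + m**2 - 33*m))/3 = -1 + (-5120 - 160*m**2 + 5280*m)/3 = -1 + (-5120/3 + 1760*m - 160*m**2/3) = -5123/3 + 1760*m - 160*m**2/3)
a(-276, -2194) + U(y) = (-276 + 16*(-2194)) + (-5123/3 + 1760*1132 - 160/3*1132**2) = (-276 - 35104) + (-5123/3 + 1992320 - 160/3*1281424) = -35380 + (-5123/3 + 1992320 - 205027840/3) = -35380 - 66352001 = -66387381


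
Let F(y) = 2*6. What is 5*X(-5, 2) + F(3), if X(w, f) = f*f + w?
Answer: 7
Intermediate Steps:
F(y) = 12
X(w, f) = w + f² (X(w, f) = f² + w = w + f²)
5*X(-5, 2) + F(3) = 5*(-5 + 2²) + 12 = 5*(-5 + 4) + 12 = 5*(-1) + 12 = -5 + 12 = 7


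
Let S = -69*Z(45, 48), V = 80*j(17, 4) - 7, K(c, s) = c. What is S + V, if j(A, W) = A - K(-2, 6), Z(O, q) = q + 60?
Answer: -5939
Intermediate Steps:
Z(O, q) = 60 + q
j(A, W) = 2 + A (j(A, W) = A - 1*(-2) = A + 2 = 2 + A)
V = 1513 (V = 80*(2 + 17) - 7 = 80*19 - 7 = 1520 - 7 = 1513)
S = -7452 (S = -69*(60 + 48) = -69*108 = -7452)
S + V = -7452 + 1513 = -5939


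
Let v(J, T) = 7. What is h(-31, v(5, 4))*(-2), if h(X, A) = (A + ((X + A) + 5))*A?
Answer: 168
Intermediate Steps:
h(X, A) = A*(5 + X + 2*A) (h(X, A) = (A + ((A + X) + 5))*A = (A + (5 + A + X))*A = (5 + X + 2*A)*A = A*(5 + X + 2*A))
h(-31, v(5, 4))*(-2) = (7*(5 - 31 + 2*7))*(-2) = (7*(5 - 31 + 14))*(-2) = (7*(-12))*(-2) = -84*(-2) = 168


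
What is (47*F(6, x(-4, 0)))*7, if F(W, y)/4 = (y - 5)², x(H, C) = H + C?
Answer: 106596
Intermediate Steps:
x(H, C) = C + H
F(W, y) = 4*(-5 + y)² (F(W, y) = 4*(y - 5)² = 4*(-5 + y)²)
(47*F(6, x(-4, 0)))*7 = (47*(4*(-5 + (0 - 4))²))*7 = (47*(4*(-5 - 4)²))*7 = (47*(4*(-9)²))*7 = (47*(4*81))*7 = (47*324)*7 = 15228*7 = 106596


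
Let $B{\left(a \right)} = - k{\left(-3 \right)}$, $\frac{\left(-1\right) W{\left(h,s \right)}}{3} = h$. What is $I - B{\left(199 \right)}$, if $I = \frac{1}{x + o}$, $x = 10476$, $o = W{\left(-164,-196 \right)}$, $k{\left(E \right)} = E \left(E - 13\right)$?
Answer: $\frac{526465}{10968} \approx 48.0$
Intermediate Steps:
$W{\left(h,s \right)} = - 3 h$
$k{\left(E \right)} = E \left(-13 + E\right)$
$o = 492$ ($o = \left(-3\right) \left(-164\right) = 492$)
$B{\left(a \right)} = -48$ ($B{\left(a \right)} = - \left(-3\right) \left(-13 - 3\right) = - \left(-3\right) \left(-16\right) = \left(-1\right) 48 = -48$)
$I = \frac{1}{10968}$ ($I = \frac{1}{10476 + 492} = \frac{1}{10968} \approx 9.1174 \cdot 10^{-5}$)
$I - B{\left(199 \right)} = \frac{1}{10968} - -48 = \frac{1}{10968} + 48 = \frac{526465}{10968}$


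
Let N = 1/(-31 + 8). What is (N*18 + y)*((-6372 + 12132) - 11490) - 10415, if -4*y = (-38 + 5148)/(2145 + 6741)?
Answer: -347911035/68126 ≈ -5106.9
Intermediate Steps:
N = -1/23 (N = 1/(-23) = -1/23 ≈ -0.043478)
y = -2555/17772 (y = -(-38 + 5148)/(4*(2145 + 6741)) = -2555/(2*8886) = -1/4*2555/4443 = -2555/17772 ≈ -0.14377)
(N*18 + y)*((-6372 + 12132) - 11490) - 10415 = (-1/23*18 - 2555/17772)*((-6372 + 12132) - 11490) - 10415 = (-18/23 - 2555/17772)*(5760 - 11490) - 10415 = -378661/408756*(-5730) - 10415 = 361621255/68126 - 10415 = -347911035/68126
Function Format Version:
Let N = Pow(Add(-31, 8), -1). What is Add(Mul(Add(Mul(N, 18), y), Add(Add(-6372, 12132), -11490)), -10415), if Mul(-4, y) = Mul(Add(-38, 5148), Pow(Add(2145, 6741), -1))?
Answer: Rational(-347911035, 68126) ≈ -5106.9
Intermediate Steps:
N = Rational(-1, 23) (N = Pow(-23, -1) = Rational(-1, 23) ≈ -0.043478)
y = Rational(-2555, 17772) (y = Mul(Rational(-1, 4), Mul(Add(-38, 5148), Pow(Add(2145, 6741), -1))) = Mul(Rational(-1, 4), Mul(5110, Pow(8886, -1))) = Mul(Rational(-1, 4), Mul(5110, Rational(1, 8886))) = Mul(Rational(-1, 4), Rational(2555, 4443)) = Rational(-2555, 17772) ≈ -0.14377)
Add(Mul(Add(Mul(N, 18), y), Add(Add(-6372, 12132), -11490)), -10415) = Add(Mul(Add(Mul(Rational(-1, 23), 18), Rational(-2555, 17772)), Add(Add(-6372, 12132), -11490)), -10415) = Add(Mul(Add(Rational(-18, 23), Rational(-2555, 17772)), Add(5760, -11490)), -10415) = Add(Mul(Rational(-378661, 408756), -5730), -10415) = Add(Rational(361621255, 68126), -10415) = Rational(-347911035, 68126)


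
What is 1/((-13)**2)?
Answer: 1/169 ≈ 0.0059172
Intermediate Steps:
1/((-13)**2) = 1/169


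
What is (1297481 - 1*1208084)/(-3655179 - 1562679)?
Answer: -3311/193254 ≈ -0.017133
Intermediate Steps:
(1297481 - 1*1208084)/(-3655179 - 1562679) = (1297481 - 1208084)/(-5217858) = 89397*(-1/5217858) = -3311/193254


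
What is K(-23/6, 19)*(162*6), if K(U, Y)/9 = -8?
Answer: -69984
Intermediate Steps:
K(U, Y) = -72 (K(U, Y) = 9*(-8) = -72)
K(-23/6, 19)*(162*6) = -11664*6 = -72*972 = -69984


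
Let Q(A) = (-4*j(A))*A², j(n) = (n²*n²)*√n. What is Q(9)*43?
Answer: -274223556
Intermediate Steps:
j(n) = n^(9/2) (j(n) = n⁴*√n = n^(9/2))
Q(A) = -4*A^(13/2) (Q(A) = (-4*A^(9/2))*A² = -4*A^(13/2))
Q(9)*43 = -4*9^(13/2)*43 = -4*1594323*43 = -6377292*43 = -274223556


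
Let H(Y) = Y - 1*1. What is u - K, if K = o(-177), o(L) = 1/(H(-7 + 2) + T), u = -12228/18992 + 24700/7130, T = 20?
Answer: 65142771/23697268 ≈ 2.7490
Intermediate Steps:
u = 9547919/3385324 (u = -12228*1/18992 + 24700*(1/7130) = -3057/4748 + 2470/713 = 9547919/3385324 ≈ 2.8204)
H(Y) = -1 + Y (H(Y) = Y - 1 = -1 + Y)
o(L) = 1/14 (o(L) = 1/((-1 + (-7 + 2)) + 20) = 1/((-1 - 5) + 20) = 1/(-6 + 20) = 1/14)
K = 1/14 ≈ 0.071429
u - K = 9547919/3385324 - 1*1/14 = 9547919/3385324 - 1/14 = 65142771/23697268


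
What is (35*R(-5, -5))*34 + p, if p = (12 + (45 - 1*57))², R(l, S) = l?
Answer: -5950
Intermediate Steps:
p = 0 (p = (12 + (45 - 57))² = (12 - 12)² = 0² = 0)
(35*R(-5, -5))*34 + p = (35*(-5))*34 + 0 = -175*34 + 0 = -5950 + 0 = -5950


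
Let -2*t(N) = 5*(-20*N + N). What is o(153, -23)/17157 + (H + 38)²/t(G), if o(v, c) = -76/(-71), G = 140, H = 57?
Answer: 174029/128226 ≈ 1.3572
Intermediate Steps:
t(N) = 95*N/2 (t(N) = -5*(-20*N + N)/2 = -5*(-19*N)/2 = -(-95)*N/2 = 95*N/2)
o(v, c) = 76/71 (o(v, c) = -76*(-1/71) = 76/71)
o(153, -23)/17157 + (H + 38)²/t(G) = (76/71)/17157 + (57 + 38)²/(((95/2)*140)) = (76/71)*(1/17157) + 95²/6650 = 4/64113 + 9025*(1/6650) = 4/64113 + 19/14 = 174029/128226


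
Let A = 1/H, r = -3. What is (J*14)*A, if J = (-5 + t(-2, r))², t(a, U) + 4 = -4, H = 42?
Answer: 169/3 ≈ 56.333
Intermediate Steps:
t(a, U) = -8 (t(a, U) = -4 - 4 = -8)
A = 1/42 ≈ 0.023810
J = 169 (J = (-5 - 8)² = (-13)² = 169)
(J*14)*A = (169*14)*(1/42) = 2366*(1/42) = 169/3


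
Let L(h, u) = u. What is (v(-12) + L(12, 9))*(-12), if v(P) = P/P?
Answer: -120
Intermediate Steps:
v(P) = 1
(v(-12) + L(12, 9))*(-12) = (1 + 9)*(-12) = 10*(-12) = -120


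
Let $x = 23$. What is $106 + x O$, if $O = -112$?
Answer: $-2470$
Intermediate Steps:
$106 + x O = 106 + 23 \left(-112\right) = 106 - 2576 = -2470$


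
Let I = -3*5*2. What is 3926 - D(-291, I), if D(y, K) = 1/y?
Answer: 1142467/291 ≈ 3926.0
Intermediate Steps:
I = -30 (I = -15*2 = -30)
3926 - D(-291, I) = 3926 - 1/(-291) = 3926 - 1*(-1/291) = 3926 + 1/291 = 1142467/291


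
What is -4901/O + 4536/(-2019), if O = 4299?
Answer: -9798461/2893227 ≈ -3.3867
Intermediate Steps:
-4901/O + 4536/(-2019) = -4901/4299 + 4536/(-2019) = -4901*1/4299 + 4536*(-1/2019) = -4901/4299 - 1512/673 = -9798461/2893227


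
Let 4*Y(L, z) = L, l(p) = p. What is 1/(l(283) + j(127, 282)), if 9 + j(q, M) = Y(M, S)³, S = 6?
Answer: 8/2805413 ≈ 2.8516e-6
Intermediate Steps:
Y(L, z) = L/4
j(q, M) = -9 + M³/64 (j(q, M) = -9 + (M/4)³ = -9 + M³/64)
1/(l(283) + j(127, 282)) = 1/(283 + (-9 + (1/64)*282³)) = 1/(283 + (-9 + (1/64)*22425768)) = 1/(283 + (-9 + 2803221/8)) = 1/(283 + 2803149/8) = 1/(2805413/8) = 8/2805413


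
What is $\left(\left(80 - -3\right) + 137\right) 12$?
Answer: $2640$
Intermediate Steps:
$\left(\left(80 - -3\right) + 137\right) 12 = \left(\left(80 + 3\right) + 137\right) 12 = \left(83 + 137\right) 12 = 220 \cdot 12 = 2640$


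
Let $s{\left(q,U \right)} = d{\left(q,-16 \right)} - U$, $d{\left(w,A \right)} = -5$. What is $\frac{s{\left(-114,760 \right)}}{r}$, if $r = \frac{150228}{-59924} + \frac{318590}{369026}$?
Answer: $\frac{2114604778545}{4543356346} \approx 465.43$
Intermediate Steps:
$s{\left(q,U \right)} = -5 - U$
$r = - \frac{4543356346}{2764189253}$ ($r = 150228 \left(- \frac{1}{59924}\right) + 318590 \cdot \frac{1}{369026} = - \frac{37557}{14981} + \frac{159295}{184513} = - \frac{4543356346}{2764189253} \approx -1.6436$)
$\frac{s{\left(-114,760 \right)}}{r} = \frac{-5 - 760}{- \frac{4543356346}{2764189253}} = \left(-5 - 760\right) \left(- \frac{2764189253}{4543356346}\right) = \left(-765\right) \left(- \frac{2764189253}{4543356346}\right) = \frac{2114604778545}{4543356346}$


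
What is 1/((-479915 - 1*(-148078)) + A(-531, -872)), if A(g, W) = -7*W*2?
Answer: -1/319629 ≈ -3.1286e-6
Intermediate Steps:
A(g, W) = -14*W
1/((-479915 - 1*(-148078)) + A(-531, -872)) = 1/((-479915 - 1*(-148078)) - 14*(-872)) = 1/((-479915 + 148078) + 12208) = 1/(-331837 + 12208) = 1/(-319629) = -1/319629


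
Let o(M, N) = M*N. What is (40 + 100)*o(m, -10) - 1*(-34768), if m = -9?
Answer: 47368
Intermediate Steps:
(40 + 100)*o(m, -10) - 1*(-34768) = (40 + 100)*(-9*(-10)) - 1*(-34768) = 140*90 + 34768 = 12600 + 34768 = 47368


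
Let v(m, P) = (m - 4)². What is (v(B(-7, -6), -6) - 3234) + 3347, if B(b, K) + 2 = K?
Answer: 257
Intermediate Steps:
B(b, K) = -2 + K
v(m, P) = (-4 + m)²
(v(B(-7, -6), -6) - 3234) + 3347 = ((-4 + (-2 - 6))² - 3234) + 3347 = ((-4 - 8)² - 3234) + 3347 = ((-12)² - 3234) + 3347 = (144 - 3234) + 3347 = -3090 + 3347 = 257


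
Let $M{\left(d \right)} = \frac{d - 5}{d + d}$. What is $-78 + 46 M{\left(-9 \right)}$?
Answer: $- \frac{380}{9} \approx -42.222$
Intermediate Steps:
$M{\left(d \right)} = \frac{-5 + d}{2 d}$
$-78 + 46 M{\left(-9 \right)} = -78 + 46 \frac{-5 - 9}{2 \left(-9\right)} = -78 + 46 \cdot \frac{1}{2} \left(- \frac{1}{9}\right) \left(-14\right) = -78 + 46 \cdot \frac{7}{9} = -78 + \frac{322}{9} = - \frac{380}{9}$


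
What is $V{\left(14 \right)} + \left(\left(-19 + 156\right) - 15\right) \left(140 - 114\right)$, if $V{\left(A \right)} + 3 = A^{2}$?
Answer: $3365$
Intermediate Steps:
$V{\left(A \right)} = -3 + A^{2}$
$V{\left(14 \right)} + \left(\left(-19 + 156\right) - 15\right) \left(140 - 114\right) = \left(-3 + 14^{2}\right) + \left(\left(-19 + 156\right) - 15\right) \left(140 - 114\right) = \left(-3 + 196\right) + \left(137 - 15\right) 26 = 193 + 122 \cdot 26 = 193 + 3172 = 3365$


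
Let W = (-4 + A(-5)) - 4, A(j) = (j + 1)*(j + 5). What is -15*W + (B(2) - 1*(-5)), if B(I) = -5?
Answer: 120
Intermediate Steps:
A(j) = (1 + j)*(5 + j)
W = -8 (W = (-4 + (5 + (-5)² + 6*(-5))) - 4 = (-4 + (5 + 25 - 30)) - 4 = (-4 + 0) - 4 = -4 - 4 = -8)
-15*W + (B(2) - 1*(-5)) = -15*(-8) + (-5 - 1*(-5)) = 120 + (-5 + 5) = 120 + 0 = 120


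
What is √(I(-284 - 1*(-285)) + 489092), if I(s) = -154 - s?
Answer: √488937 ≈ 699.24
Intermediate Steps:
√(I(-284 - 1*(-285)) + 489092) = √((-154 - (-284 - 1*(-285))) + 489092) = √((-154 - (-284 + 285)) + 489092) = √((-154 - 1*1) + 489092) = √((-154 - 1) + 489092) = √(-155 + 489092) = √488937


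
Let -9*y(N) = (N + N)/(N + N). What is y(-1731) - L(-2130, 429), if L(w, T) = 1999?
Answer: -17992/9 ≈ -1999.1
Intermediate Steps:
y(N) = -⅑ (y(N) = -(N + N)/(9*(N + N)) = -2*N/(9*(2*N)) = -2*N*1/(2*N)/9 = -⅑*1 = -⅑)
y(-1731) - L(-2130, 429) = -⅑ - 1*1999 = -⅑ - 1999 = -17992/9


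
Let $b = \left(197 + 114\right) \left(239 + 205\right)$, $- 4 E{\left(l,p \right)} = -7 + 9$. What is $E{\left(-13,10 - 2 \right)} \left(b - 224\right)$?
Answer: $-68930$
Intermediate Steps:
$E{\left(l,p \right)} = - \frac{1}{2}$ ($E{\left(l,p \right)} = - \frac{-7 + 9}{4} = \left(- \frac{1}{4}\right) 2 = - \frac{1}{2}$)
$b = 138084$ ($b = 311 \cdot 444 = 138084$)
$E{\left(-13,10 - 2 \right)} \left(b - 224\right) = - \frac{138084 - 224}{2} = \left(- \frac{1}{2}\right) 137860 = -68930$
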